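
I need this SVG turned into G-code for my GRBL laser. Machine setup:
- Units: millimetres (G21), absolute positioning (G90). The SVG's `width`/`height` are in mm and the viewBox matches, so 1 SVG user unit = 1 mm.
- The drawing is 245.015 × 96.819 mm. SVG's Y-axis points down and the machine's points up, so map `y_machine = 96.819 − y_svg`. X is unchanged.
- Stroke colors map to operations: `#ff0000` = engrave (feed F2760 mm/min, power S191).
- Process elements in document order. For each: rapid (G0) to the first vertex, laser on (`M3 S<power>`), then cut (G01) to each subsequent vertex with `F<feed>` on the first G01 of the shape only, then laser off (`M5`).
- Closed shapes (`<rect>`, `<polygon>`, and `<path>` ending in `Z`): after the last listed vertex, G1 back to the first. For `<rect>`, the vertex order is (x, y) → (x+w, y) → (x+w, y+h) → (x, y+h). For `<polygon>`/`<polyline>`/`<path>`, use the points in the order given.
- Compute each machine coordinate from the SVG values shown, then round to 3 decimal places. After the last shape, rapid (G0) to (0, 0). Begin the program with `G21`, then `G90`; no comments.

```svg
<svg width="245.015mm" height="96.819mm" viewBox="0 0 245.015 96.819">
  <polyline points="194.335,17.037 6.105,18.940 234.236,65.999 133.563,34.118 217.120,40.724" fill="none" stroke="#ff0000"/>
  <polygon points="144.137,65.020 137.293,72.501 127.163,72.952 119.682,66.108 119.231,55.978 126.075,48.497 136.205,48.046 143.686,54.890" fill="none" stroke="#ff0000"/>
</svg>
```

G21
G90
G0 X194.335 Y79.782
M3 S191
G01 X6.105 Y77.879 F2760
G01 X234.236 Y30.820
G01 X133.563 Y62.701
G01 X217.120 Y56.095
M5
G0 X144.137 Y31.799
M3 S191
G01 X137.293 Y24.318 F2760
G01 X127.163 Y23.867
G01 X119.682 Y30.711
G01 X119.231 Y40.841
G01 X126.075 Y48.322
G01 X136.205 Y48.773
G01 X143.686 Y41.929
G01 X144.137 Y31.799
M5
G0 X0.000 Y0.000

1 u = 1 mm; y_m = 96.819 − y.

[1] `<polyline>` open polyline, #ff0000→engrave S191 F2760: (194.335,79.782) → (6.105,77.879) → (234.236,30.820) → (133.563,62.701) → (217.120,56.095)

[2] `<polygon>` regular polygon, #ff0000→engrave S191 F2760: (144.137,31.799) → (137.293,24.318) → (127.163,23.867) → (119.682,30.711) → (119.231,40.841) → (126.075,48.322) → (136.205,48.773) → (143.686,41.929) → (144.137,31.799) (closed)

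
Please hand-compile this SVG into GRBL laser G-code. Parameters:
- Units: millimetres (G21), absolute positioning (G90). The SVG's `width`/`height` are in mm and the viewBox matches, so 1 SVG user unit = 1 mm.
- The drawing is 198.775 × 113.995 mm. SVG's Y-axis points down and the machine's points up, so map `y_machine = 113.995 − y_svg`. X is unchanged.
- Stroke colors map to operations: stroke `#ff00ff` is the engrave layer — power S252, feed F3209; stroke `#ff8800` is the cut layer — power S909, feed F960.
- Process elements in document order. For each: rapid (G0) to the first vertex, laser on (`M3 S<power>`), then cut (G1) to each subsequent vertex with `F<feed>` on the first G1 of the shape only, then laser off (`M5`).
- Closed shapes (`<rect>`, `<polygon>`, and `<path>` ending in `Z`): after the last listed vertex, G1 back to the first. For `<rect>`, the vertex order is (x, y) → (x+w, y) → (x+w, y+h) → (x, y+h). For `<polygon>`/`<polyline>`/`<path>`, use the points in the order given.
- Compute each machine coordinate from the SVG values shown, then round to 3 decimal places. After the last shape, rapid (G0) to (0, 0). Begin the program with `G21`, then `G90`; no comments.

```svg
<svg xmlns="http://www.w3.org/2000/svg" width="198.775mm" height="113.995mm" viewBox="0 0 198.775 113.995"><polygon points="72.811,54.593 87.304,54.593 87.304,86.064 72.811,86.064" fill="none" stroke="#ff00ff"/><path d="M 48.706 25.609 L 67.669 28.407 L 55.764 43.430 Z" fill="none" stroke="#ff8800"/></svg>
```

Since the viewBox matches the mm dimensions, user units are millimetres directly. The only transform is the Y-flip y_m = 113.995 − y_svg.

Shape 1 is a rectangle drawn with `<polygon>`. Its stroke #ff00ff means engrave at S252, F3209. After flipping Y the toolpath is (72.811,59.402) → (87.304,59.402) → (87.304,27.931) → (72.811,27.931) → (72.811,59.402), returning to the start.

Shape 2 is a regular polygon drawn with `<path>`. Its stroke #ff8800 means cut at S909, F960. After flipping Y the toolpath is (48.706,88.386) → (67.669,85.588) → (55.764,70.565) → (48.706,88.386), returning to the start.

G21
G90
G0 X72.811 Y59.402
M3 S252
G1 X87.304 Y59.402 F3209
G1 X87.304 Y27.931
G1 X72.811 Y27.931
G1 X72.811 Y59.402
M5
G0 X48.706 Y88.386
M3 S909
G1 X67.669 Y85.588 F960
G1 X55.764 Y70.565
G1 X48.706 Y88.386
M5
G0 X0.000 Y0.000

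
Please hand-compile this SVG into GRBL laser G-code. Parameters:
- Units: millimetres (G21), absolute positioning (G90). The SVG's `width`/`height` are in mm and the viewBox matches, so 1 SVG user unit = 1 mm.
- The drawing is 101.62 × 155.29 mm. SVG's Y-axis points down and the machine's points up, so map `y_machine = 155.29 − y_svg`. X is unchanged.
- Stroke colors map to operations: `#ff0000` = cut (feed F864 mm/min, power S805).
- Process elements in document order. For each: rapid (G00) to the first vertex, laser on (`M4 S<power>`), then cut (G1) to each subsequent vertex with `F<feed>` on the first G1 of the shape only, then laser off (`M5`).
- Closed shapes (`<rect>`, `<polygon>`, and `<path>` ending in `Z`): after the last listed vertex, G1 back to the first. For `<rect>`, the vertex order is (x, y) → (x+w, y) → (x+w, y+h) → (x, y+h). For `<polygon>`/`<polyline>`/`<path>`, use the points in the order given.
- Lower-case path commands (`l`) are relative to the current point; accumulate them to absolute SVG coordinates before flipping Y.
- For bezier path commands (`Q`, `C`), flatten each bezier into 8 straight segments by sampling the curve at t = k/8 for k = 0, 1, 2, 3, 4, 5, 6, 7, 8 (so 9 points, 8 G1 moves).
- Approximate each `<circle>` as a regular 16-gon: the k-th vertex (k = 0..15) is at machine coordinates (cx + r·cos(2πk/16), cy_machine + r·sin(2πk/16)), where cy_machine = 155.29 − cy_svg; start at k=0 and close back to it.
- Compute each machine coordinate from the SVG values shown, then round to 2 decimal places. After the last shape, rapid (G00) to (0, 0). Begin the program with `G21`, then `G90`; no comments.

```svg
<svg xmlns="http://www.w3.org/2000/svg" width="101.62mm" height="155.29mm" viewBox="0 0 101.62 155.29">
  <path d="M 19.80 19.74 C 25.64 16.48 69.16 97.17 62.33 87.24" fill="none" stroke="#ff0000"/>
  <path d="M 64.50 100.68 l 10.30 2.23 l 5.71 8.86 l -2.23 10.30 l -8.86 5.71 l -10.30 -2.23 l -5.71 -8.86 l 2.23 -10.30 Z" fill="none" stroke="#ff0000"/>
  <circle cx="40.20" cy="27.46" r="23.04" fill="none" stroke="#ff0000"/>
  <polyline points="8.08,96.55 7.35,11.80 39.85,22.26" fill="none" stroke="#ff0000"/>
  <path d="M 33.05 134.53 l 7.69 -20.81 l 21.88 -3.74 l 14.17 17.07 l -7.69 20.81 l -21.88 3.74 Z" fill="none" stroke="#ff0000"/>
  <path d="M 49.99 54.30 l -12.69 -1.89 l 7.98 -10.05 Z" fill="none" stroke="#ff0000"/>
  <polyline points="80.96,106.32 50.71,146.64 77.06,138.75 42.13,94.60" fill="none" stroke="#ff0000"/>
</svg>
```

G21
G90
G00 X19.80 Y135.55
M4 S805
G1 X23.58 Y133.18 F864
G1 X29.87 Y124.98
G1 X37.62 Y113.01
G1 X45.82 Y99.30
G1 X53.41 Y85.90
G1 X59.39 Y74.87
G1 X62.70 Y68.23
G1 X62.33 Y68.05
M5
G00 X64.50 Y54.61
M4 S805
G1 X74.80 Y52.38 F864
G1 X80.51 Y43.52
G1 X78.28 Y33.22
G1 X69.42 Y27.51
G1 X59.12 Y29.74
G1 X53.41 Y38.60
G1 X55.64 Y48.90
G1 X64.50 Y54.61
M5
G00 X63.24 Y127.83
M4 S805
G1 X61.49 Y136.65 F864
G1 X56.49 Y144.12
G1 X49.02 Y149.12
G1 X40.20 Y150.87
G1 X31.38 Y149.12
G1 X23.91 Y144.12
G1 X18.91 Y136.65
G1 X17.16 Y127.83
G1 X18.91 Y119.01
G1 X23.91 Y111.54
G1 X31.38 Y106.54
G1 X40.20 Y104.79
G1 X49.02 Y106.54
G1 X56.49 Y111.54
G1 X61.49 Y119.01
G1 X63.24 Y127.83
M5
G00 X8.08 Y58.74
M4 S805
G1 X7.35 Y143.49 F864
G1 X39.85 Y133.03
M5
G00 X33.05 Y20.76
M4 S805
G1 X40.74 Y41.57 F864
G1 X62.62 Y45.31
G1 X76.79 Y28.24
G1 X69.10 Y7.43
G1 X47.22 Y3.69
G1 X33.05 Y20.76
M5
G00 X49.99 Y100.99
M4 S805
G1 X37.30 Y102.88 F864
G1 X45.28 Y112.93
G1 X49.99 Y100.99
M5
G00 X80.96 Y48.97
M4 S805
G1 X50.71 Y8.65 F864
G1 X77.06 Y16.54
G1 X42.13 Y60.69
M5
G00 X0.00 Y0.00

1 u = 1 mm; y_m = 155.29 − y.

[1] `<path>` cubic bezier, #ff0000→cut S805 F864: (19.80,135.55) → (23.58,133.18) → (29.87,124.98) → (37.62,113.01) → (45.82,99.30) → (53.41,85.90) → (59.39,74.87) → (62.70,68.23) → (62.33,68.05)

[2] `<path>` regular polygon, #ff0000→cut S805 F864: (64.50,54.61) → (74.80,52.38) → (80.51,43.52) → (78.28,33.22) → (69.42,27.51) → (59.12,29.74) → (53.41,38.60) → (55.64,48.90) → (64.50,54.61) (closed)

[3] `<circle>` circle, #ff0000→cut S805 F864: (63.24,127.83) → (61.49,136.65) → (56.49,144.12) → (49.02,149.12) → (40.20,150.87) → (31.38,149.12) → (23.91,144.12) → (18.91,136.65) → (17.16,127.83) → (18.91,119.01) → (23.91,111.54) → (31.38,106.54) → (40.20,104.79) → (49.02,106.54) → (56.49,111.54) → (61.49,119.01) → (63.24,127.83) (closed)

[4] `<polyline>` open polyline, #ff0000→cut S805 F864: (8.08,58.74) → (7.35,143.49) → (39.85,133.03)

[5] `<path>` regular polygon, #ff0000→cut S805 F864: (33.05,20.76) → (40.74,41.57) → (62.62,45.31) → (76.79,28.24) → (69.10,7.43) → (47.22,3.69) → (33.05,20.76) (closed)

[6] `<path>` regular polygon, #ff0000→cut S805 F864: (49.99,100.99) → (37.30,102.88) → (45.28,112.93) → (49.99,100.99) (closed)

[7] `<polyline>` open polyline, #ff0000→cut S805 F864: (80.96,48.97) → (50.71,8.65) → (77.06,16.54) → (42.13,60.69)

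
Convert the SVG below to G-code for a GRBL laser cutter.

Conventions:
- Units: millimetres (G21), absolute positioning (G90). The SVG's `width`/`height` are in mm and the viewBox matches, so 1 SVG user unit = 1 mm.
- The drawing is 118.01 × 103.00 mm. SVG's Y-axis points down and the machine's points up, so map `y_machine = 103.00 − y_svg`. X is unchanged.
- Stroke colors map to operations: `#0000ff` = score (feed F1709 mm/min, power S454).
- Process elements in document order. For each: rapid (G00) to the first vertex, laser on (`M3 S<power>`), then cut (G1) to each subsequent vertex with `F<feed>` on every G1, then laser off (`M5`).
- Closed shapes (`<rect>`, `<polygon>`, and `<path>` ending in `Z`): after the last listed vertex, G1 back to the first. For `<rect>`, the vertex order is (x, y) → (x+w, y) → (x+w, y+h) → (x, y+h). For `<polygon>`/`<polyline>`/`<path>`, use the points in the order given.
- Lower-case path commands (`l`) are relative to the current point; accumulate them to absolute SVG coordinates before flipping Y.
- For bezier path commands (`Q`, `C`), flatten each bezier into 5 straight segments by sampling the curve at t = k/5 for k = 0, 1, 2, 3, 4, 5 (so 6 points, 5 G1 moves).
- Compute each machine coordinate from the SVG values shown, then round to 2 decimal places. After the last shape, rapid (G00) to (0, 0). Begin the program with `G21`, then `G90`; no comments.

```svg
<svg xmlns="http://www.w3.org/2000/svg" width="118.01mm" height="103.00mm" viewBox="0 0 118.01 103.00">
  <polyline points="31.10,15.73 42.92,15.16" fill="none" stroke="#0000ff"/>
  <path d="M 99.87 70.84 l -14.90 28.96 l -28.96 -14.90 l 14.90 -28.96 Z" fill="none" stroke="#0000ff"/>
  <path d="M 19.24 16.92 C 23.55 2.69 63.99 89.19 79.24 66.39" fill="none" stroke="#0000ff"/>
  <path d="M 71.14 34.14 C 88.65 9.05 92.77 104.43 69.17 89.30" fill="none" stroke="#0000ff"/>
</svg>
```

viewBox `0 0 118.01 103.00` with mm width/height → 1 unit = 1 mm. Flip: y_m = 103.00 − y_svg.

**Shape 1** — `<polyline>` line segment, stroke `#0000ff` → score (S454, F1709). Machine vertices: (31.10,87.27) → (42.92,87.84). Open path.

**Shape 2** — `<path>` regular polygon, stroke `#0000ff` → score (S454, F1709). Machine vertices: (99.87,32.16) → (84.97,3.20) → (56.01,18.10) → (70.91,47.06) → (99.87,32.16). Closed: final G1 returns to the first vertex.

**Shape 3** — `<path>` cubic bezier, stroke `#0000ff` → score (S454, F1709). Control points (SVG): P0=(19.24,16.92), P1=(23.55,2.69), P2=(63.99,89.19), P3=(79.24,66.39); sampled at t=k/5. Machine vertices: (19.24,86.08) → (25.67,84.21) → (37.83,68.25) → (52.77,48.27) → (67.56,34.37) → (79.24,36.61). Open path.

**Shape 4** — `<path>` cubic bezier, stroke `#0000ff` → score (S454, F1709). Control points (SVG): P0=(71.14,34.14), P1=(88.65,9.05), P2=(92.77,104.43), P3=(69.17,89.30); sampled at t=k/5. Machine vertices: (71.14,68.86) → (79.92,71.31) → (84.81,55.93) → (85.10,33.81) → (80.12,16.04) → (69.17,13.70). Open path.

G21
G90
G00 X31.10 Y87.27
M3 S454
G1 X42.92 Y87.84 F1709
M5
G00 X99.87 Y32.16
M3 S454
G1 X84.97 Y3.20 F1709
G1 X56.01 Y18.10 F1709
G1 X70.91 Y47.06 F1709
G1 X99.87 Y32.16 F1709
M5
G00 X19.24 Y86.08
M3 S454
G1 X25.67 Y84.21 F1709
G1 X37.83 Y68.25 F1709
G1 X52.77 Y48.27 F1709
G1 X67.56 Y34.37 F1709
G1 X79.24 Y36.61 F1709
M5
G00 X71.14 Y68.86
M3 S454
G1 X79.92 Y71.31 F1709
G1 X84.81 Y55.93 F1709
G1 X85.10 Y33.81 F1709
G1 X80.12 Y16.04 F1709
G1 X69.17 Y13.70 F1709
M5
G00 X0.00 Y0.00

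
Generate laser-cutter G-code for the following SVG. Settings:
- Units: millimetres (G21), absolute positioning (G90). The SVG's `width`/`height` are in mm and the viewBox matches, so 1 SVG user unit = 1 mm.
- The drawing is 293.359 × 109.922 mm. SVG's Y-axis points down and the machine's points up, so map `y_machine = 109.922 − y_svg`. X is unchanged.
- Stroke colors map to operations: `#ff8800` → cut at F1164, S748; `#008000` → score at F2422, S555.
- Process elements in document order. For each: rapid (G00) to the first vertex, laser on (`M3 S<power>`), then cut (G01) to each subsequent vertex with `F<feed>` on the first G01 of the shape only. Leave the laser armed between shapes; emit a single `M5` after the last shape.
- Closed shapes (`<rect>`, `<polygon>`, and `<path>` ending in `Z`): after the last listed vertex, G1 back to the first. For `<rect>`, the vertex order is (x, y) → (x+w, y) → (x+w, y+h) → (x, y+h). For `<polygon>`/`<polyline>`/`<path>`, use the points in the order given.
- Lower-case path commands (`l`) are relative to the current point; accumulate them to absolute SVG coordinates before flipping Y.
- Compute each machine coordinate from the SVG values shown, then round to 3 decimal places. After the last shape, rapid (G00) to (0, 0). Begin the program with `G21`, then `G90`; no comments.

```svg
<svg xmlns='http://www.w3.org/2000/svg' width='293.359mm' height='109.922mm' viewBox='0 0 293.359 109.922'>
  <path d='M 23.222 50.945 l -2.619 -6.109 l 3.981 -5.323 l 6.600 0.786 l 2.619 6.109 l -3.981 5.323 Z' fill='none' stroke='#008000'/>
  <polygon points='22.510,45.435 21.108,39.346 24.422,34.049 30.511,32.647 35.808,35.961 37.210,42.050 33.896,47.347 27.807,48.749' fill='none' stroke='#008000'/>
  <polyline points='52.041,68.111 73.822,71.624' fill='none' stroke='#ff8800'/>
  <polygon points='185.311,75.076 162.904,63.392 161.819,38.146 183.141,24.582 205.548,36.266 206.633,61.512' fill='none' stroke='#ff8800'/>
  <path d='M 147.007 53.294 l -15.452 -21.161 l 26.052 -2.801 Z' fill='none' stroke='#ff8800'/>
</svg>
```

G21
G90
G00 X23.222 Y58.977
M3 S555
G01 X20.603 Y65.086 F2422
G01 X24.584 Y70.409
G01 X31.184 Y69.623
G01 X33.803 Y63.514
G01 X29.822 Y58.191
G01 X23.222 Y58.977
G00 X22.510 Y64.487
M3 S555
G01 X21.108 Y70.576 F2422
G01 X24.422 Y75.873
G01 X30.511 Y77.275
G01 X35.808 Y73.961
G01 X37.210 Y67.872
G01 X33.896 Y62.575
G01 X27.807 Y61.173
G01 X22.510 Y64.487
G00 X52.041 Y41.811
M3 S748
G01 X73.822 Y38.298 F1164
G00 X185.311 Y34.846
M3 S748
G01 X162.904 Y46.530 F1164
G01 X161.819 Y71.776
G01 X183.141 Y85.340
G01 X205.548 Y73.656
G01 X206.633 Y48.410
G01 X185.311 Y34.846
G00 X147.007 Y56.628
M3 S748
G01 X131.555 Y77.789 F1164
G01 X157.607 Y80.590
G01 X147.007 Y56.628
M5
G00 X0.000 Y0.000

viewBox `0 0 293.359 109.922` with mm width/height → 1 unit = 1 mm. Flip: y_m = 109.922 − y_svg.

**Shape 1** — `<path>` regular polygon, stroke `#008000` → score (S555, F2422). Machine vertices: (23.222,58.977) → (20.603,65.086) → (24.584,70.409) → (31.184,69.623) → (33.803,63.514) → (29.822,58.191) → (23.222,58.977). Closed: final G1 returns to the first vertex.

**Shape 2** — `<polygon>` regular polygon, stroke `#008000` → score (S555, F2422). Machine vertices: (22.510,64.487) → (21.108,70.576) → (24.422,75.873) → (30.511,77.275) → (35.808,73.961) → (37.210,67.872) → (33.896,62.575) → (27.807,61.173) → (22.510,64.487). Closed: final G1 returns to the first vertex.

**Shape 3** — `<polyline>` line segment, stroke `#ff8800` → cut (S748, F1164). Machine vertices: (52.041,41.811) → (73.822,38.298). Open path.

**Shape 4** — `<polygon>` regular polygon, stroke `#ff8800` → cut (S748, F1164). Machine vertices: (185.311,34.846) → (162.904,46.530) → (161.819,71.776) → (183.141,85.340) → (205.548,73.656) → (206.633,48.410) → (185.311,34.846). Closed: final G1 returns to the first vertex.

**Shape 5** — `<path>` regular polygon, stroke `#ff8800` → cut (S748, F1164). Machine vertices: (147.007,56.628) → (131.555,77.789) → (157.607,80.590) → (147.007,56.628). Closed: final G1 returns to the first vertex.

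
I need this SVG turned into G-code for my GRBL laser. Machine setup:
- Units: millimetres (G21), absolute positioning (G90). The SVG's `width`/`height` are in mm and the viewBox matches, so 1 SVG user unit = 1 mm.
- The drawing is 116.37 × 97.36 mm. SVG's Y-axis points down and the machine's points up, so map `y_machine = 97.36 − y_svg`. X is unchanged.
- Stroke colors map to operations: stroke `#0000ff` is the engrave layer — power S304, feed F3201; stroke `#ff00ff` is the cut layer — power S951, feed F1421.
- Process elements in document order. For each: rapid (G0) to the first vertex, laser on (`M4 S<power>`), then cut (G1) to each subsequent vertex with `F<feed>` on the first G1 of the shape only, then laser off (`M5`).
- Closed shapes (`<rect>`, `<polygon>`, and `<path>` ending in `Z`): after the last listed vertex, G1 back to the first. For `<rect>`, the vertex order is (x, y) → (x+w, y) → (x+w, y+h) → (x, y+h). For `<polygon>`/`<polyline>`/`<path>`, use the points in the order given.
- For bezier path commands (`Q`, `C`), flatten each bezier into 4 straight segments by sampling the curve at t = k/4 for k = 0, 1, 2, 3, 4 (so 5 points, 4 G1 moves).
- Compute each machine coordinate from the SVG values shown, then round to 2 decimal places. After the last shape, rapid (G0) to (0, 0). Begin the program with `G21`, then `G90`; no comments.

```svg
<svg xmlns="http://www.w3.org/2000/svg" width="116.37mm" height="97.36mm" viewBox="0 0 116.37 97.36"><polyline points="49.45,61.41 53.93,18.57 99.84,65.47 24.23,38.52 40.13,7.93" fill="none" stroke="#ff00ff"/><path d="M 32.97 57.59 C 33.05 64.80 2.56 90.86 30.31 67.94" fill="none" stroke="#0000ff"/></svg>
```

G21
G90
G0 X49.45 Y35.95
M4 S951
G1 X53.93 Y78.79 F1421
G1 X99.84 Y31.89
G1 X24.23 Y58.84
G1 X40.13 Y89.43
M5
G0 X32.97 Y39.77
M4 S304
G1 X28.69 Y31.89 F3201
G1 X21.26 Y23.30
G1 X19.03 Y20.35
G1 X30.31 Y29.42
M5
G0 X0.00 Y0.00

1 u = 1 mm; y_m = 97.36 − y.

[1] `<polyline>` open polyline, #ff00ff→cut S951 F1421: (49.45,35.95) → (53.93,78.79) → (99.84,31.89) → (24.23,58.84) → (40.13,89.43)

[2] `<path>` cubic bezier, #0000ff→engrave S304 F3201: (32.97,39.77) → (28.69,31.89) → (21.26,23.30) → (19.03,20.35) → (30.31,29.42)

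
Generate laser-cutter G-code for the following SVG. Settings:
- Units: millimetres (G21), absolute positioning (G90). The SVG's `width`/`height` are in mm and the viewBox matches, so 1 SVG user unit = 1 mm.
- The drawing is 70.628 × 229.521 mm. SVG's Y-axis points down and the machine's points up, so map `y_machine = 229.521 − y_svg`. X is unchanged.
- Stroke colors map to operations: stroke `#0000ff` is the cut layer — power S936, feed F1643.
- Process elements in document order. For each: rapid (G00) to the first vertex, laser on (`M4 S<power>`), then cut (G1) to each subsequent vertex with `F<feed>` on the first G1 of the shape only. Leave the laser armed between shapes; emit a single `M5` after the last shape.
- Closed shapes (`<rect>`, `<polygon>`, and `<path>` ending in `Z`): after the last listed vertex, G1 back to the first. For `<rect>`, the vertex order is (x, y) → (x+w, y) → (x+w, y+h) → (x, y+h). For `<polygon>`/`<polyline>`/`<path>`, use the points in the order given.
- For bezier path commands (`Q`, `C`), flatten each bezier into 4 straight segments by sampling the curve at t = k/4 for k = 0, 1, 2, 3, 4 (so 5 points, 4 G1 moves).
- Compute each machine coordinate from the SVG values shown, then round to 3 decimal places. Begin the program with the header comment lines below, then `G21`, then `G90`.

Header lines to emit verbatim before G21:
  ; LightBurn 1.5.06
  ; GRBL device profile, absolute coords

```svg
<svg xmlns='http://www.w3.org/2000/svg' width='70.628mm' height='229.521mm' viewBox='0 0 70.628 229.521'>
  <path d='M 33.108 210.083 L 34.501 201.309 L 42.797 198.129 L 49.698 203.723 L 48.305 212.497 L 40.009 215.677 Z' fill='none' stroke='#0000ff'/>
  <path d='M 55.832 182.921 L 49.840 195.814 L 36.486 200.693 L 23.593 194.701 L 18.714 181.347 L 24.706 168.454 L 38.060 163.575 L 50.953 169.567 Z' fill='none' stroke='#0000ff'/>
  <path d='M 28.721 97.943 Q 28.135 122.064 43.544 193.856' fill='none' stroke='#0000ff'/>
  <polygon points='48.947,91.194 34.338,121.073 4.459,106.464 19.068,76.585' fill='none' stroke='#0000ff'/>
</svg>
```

Since the viewBox matches the mm dimensions, user units are millimetres directly. The only transform is the Y-flip y_m = 229.521 − y_svg.

Shape 1 is a regular polygon drawn with `<path>`. Its stroke #0000ff means cut at S936, F1643. After flipping Y the toolpath is (33.108,19.438) → (34.501,28.212) → (42.797,31.392) → (49.698,25.798) → (48.305,17.024) → (40.009,13.844) → (33.108,19.438), returning to the start.

Shape 2 is a regular polygon drawn with `<path>`. Its stroke #0000ff means cut at S936, F1643. After flipping Y the toolpath is (55.832,46.600) → (49.840,33.707) → (36.486,28.828) → (23.593,34.820) → (18.714,48.174) → (24.706,61.067) → (38.060,65.946) → (50.953,59.954) → (55.832,46.600), returning to the start.

Shape 3 is a quadratic bezier drawn with `<path>`. Its stroke #0000ff means cut at S936, F1643. After flipping Y the toolpath is (28.721,131.578) → (29.428,116.538) → (32.134,95.539) → (36.839,68.582) → (43.544,35.665).

Shape 4 is a regular polygon drawn with `<polygon>`. Its stroke #0000ff means cut at S936, F1643. After flipping Y the toolpath is (48.947,138.327) → (34.338,108.448) → (4.459,123.057) → (19.068,152.936) → (48.947,138.327), returning to the start.

; LightBurn 1.5.06
; GRBL device profile, absolute coords
G21
G90
G00 X33.108 Y19.438
M4 S936
G1 X34.501 Y28.212 F1643
G1 X42.797 Y31.392
G1 X49.698 Y25.798
G1 X48.305 Y17.024
G1 X40.009 Y13.844
G1 X33.108 Y19.438
G00 X55.832 Y46.600
M4 S936
G1 X49.840 Y33.707 F1643
G1 X36.486 Y28.828
G1 X23.593 Y34.820
G1 X18.714 Y48.174
G1 X24.706 Y61.067
G1 X38.060 Y65.946
G1 X50.953 Y59.954
G1 X55.832 Y46.600
G00 X28.721 Y131.578
M4 S936
G1 X29.428 Y116.538 F1643
G1 X32.134 Y95.539
G1 X36.839 Y68.582
G1 X43.544 Y35.665
G00 X48.947 Y138.327
M4 S936
G1 X34.338 Y108.448 F1643
G1 X4.459 Y123.057
G1 X19.068 Y152.936
G1 X48.947 Y138.327
M5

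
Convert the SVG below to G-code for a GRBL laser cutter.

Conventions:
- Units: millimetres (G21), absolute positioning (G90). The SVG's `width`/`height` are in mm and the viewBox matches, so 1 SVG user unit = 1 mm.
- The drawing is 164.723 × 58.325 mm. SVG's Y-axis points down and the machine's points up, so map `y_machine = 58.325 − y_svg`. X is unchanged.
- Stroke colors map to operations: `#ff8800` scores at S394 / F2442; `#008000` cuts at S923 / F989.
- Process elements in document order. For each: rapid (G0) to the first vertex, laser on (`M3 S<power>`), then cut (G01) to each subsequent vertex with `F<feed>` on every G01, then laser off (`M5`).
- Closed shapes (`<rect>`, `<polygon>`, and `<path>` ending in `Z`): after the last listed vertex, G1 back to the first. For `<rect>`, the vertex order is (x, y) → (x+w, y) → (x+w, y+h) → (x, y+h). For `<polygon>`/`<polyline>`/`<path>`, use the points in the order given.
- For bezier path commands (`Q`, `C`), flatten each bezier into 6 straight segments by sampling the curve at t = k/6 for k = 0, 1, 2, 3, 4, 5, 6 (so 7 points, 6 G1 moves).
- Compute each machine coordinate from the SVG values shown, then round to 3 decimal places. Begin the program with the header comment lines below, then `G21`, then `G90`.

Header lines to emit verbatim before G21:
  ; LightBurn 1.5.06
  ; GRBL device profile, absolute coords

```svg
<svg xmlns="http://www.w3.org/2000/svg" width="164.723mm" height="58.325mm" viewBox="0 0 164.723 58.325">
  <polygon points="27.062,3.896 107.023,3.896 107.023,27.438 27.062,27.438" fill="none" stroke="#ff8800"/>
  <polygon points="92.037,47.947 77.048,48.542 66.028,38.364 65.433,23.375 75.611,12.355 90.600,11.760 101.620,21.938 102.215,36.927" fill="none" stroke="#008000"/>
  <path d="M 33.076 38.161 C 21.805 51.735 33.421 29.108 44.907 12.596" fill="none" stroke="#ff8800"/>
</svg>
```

; LightBurn 1.5.06
; GRBL device profile, absolute coords
G21
G90
G0 X27.062 Y54.429
M3 S394
G01 X107.023 Y54.429 F2442
G01 X107.023 Y30.887 F2442
G01 X27.062 Y30.887 F2442
G01 X27.062 Y54.429 F2442
M5
G0 X92.037 Y10.378
M3 S923
G01 X77.048 Y9.783 F989
G01 X66.028 Y19.961 F989
G01 X65.433 Y34.950 F989
G01 X75.611 Y45.970 F989
G01 X90.600 Y46.565 F989
G01 X101.620 Y36.387 F989
G01 X102.215 Y21.398 F989
G01 X92.037 Y10.378 F989
M5
G0 X33.076 Y20.164
M3 S394
G01 X29.241 Y16.198 F2442
G01 X28.582 Y17.090 F2442
G01 X30.458 Y21.664 F2442
G01 X34.230 Y28.746 F2442
G01 X39.260 Y37.159 F2442
G01 X44.907 Y45.729 F2442
M5

viewBox `0 0 164.723 58.325` with mm width/height → 1 unit = 1 mm. Flip: y_m = 58.325 − y_svg.

**Shape 1** — `<polygon>` rectangle, stroke `#ff8800` → score (S394, F2442). Machine vertices: (27.062,54.429) → (107.023,54.429) → (107.023,30.887) → (27.062,30.887) → (27.062,54.429). Closed: final G1 returns to the first vertex.

**Shape 2** — `<polygon>` regular polygon, stroke `#008000` → cut (S923, F989). Machine vertices: (92.037,10.378) → (77.048,9.783) → (66.028,19.961) → (65.433,34.950) → (75.611,45.970) → (90.600,46.565) → (101.620,36.387) → (102.215,21.398) → (92.037,10.378). Closed: final G1 returns to the first vertex.

**Shape 3** — `<path>` cubic bezier, stroke `#ff8800` → score (S394, F2442). Control points (SVG): P0=(33.076,38.161), P1=(21.805,51.735), P2=(33.421,29.108), P3=(44.907,12.596); sampled at t=k/6. Machine vertices: (33.076,20.164) → (29.241,16.198) → (28.582,17.090) → (30.458,21.664) → (34.230,28.746) → (39.260,37.159) → (44.907,45.729). Open path.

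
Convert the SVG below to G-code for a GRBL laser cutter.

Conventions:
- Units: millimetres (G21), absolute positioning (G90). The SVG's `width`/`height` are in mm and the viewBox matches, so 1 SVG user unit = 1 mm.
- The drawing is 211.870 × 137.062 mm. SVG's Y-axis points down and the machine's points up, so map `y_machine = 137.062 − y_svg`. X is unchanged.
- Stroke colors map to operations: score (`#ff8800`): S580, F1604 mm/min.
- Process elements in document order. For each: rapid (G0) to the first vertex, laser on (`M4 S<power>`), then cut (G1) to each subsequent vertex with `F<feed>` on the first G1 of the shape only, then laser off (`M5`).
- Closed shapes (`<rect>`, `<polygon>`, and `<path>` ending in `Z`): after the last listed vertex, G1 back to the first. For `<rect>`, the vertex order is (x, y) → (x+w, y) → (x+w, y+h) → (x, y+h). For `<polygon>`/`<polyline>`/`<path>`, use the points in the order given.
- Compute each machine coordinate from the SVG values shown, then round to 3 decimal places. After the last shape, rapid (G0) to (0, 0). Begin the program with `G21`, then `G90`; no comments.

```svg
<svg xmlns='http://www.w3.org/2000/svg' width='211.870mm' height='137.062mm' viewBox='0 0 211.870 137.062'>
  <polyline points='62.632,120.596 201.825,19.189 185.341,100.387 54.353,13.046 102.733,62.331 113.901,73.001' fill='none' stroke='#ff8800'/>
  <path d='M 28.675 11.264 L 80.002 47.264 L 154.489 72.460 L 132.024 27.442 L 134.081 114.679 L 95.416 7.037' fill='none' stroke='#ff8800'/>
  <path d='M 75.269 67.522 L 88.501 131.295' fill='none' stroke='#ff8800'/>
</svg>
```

Since the viewBox matches the mm dimensions, user units are millimetres directly. The only transform is the Y-flip y_m = 137.062 − y_svg.

Shape 1 is a open polyline drawn with `<polyline>`. Its stroke #ff8800 means score at S580, F1604. After flipping Y the toolpath is (62.632,16.466) → (201.825,117.873) → (185.341,36.675) → (54.353,124.016) → (102.733,74.731) → (113.901,64.061).

Shape 2 is a open polyline drawn with `<path>`. Its stroke #ff8800 means score at S580, F1604. After flipping Y the toolpath is (28.675,125.798) → (80.002,89.798) → (154.489,64.602) → (132.024,109.620) → (134.081,22.383) → (95.416,130.025).

Shape 3 is a line segment drawn with `<path>`. Its stroke #ff8800 means score at S580, F1604. After flipping Y the toolpath is (75.269,69.540) → (88.501,5.767).

G21
G90
G0 X62.632 Y16.466
M4 S580
G1 X201.825 Y117.873 F1604
G1 X185.341 Y36.675
G1 X54.353 Y124.016
G1 X102.733 Y74.731
G1 X113.901 Y64.061
M5
G0 X28.675 Y125.798
M4 S580
G1 X80.002 Y89.798 F1604
G1 X154.489 Y64.602
G1 X132.024 Y109.620
G1 X134.081 Y22.383
G1 X95.416 Y130.025
M5
G0 X75.269 Y69.540
M4 S580
G1 X88.501 Y5.767 F1604
M5
G0 X0.000 Y0.000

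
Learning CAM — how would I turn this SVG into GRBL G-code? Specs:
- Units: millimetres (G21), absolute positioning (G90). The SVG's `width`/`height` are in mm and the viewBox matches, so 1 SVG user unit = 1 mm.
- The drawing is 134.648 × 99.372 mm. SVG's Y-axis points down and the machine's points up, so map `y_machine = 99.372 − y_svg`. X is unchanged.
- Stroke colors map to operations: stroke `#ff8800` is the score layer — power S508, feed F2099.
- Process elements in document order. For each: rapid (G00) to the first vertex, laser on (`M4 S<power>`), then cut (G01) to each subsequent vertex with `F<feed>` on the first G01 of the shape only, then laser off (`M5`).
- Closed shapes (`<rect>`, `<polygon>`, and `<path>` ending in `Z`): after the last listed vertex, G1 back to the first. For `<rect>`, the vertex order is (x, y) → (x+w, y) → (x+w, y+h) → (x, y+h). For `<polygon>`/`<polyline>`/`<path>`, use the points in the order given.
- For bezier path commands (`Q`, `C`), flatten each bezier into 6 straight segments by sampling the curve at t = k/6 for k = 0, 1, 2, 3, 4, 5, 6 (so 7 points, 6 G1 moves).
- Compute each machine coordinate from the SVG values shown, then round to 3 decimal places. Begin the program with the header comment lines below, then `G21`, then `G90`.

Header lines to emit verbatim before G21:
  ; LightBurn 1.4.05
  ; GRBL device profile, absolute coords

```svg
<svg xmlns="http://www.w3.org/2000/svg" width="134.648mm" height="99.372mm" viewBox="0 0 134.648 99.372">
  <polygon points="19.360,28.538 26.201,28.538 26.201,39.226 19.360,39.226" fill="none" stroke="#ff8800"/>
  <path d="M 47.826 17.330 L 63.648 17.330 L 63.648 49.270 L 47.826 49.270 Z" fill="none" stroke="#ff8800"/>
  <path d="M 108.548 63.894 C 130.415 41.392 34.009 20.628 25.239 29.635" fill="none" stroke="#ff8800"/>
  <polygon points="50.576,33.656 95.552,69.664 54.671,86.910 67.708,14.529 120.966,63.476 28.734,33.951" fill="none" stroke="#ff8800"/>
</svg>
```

; LightBurn 1.4.05
; GRBL device profile, absolute coords
G21
G90
G00 X19.360 Y70.834
M4 S508
G01 X26.201 Y70.834 F2099
G01 X26.201 Y60.146
G01 X19.360 Y60.146
G01 X19.360 Y70.834
M5
G00 X47.826 Y82.042
M4 S508
G01 X63.648 Y82.042 F2099
G01 X63.648 Y50.102
G01 X47.826 Y50.102
G01 X47.826 Y82.042
M5
G00 X108.548 Y35.478
M4 S508
G01 X110.579 Y46.454 F2099
G01 X98.617 Y56.362
G01 X78.382 Y64.423
G01 X55.595 Y69.859
G01 X35.974 Y71.889
G01 X25.239 Y69.737
M5
G00 X50.576 Y65.716
M4 S508
G01 X95.552 Y29.708 F2099
G01 X54.671 Y12.462
G01 X67.708 Y84.843
G01 X120.966 Y35.896
G01 X28.734 Y65.421
G01 X50.576 Y65.716
M5

viewBox `0 0 134.648 99.372` with mm width/height → 1 unit = 1 mm. Flip: y_m = 99.372 − y_svg.

**Shape 1** — `<polygon>` rectangle, stroke `#ff8800` → score (S508, F2099). Machine vertices: (19.360,70.834) → (26.201,70.834) → (26.201,60.146) → (19.360,60.146) → (19.360,70.834). Closed: final G1 returns to the first vertex.

**Shape 2** — `<path>` rectangle, stroke `#ff8800` → score (S508, F2099). Machine vertices: (47.826,82.042) → (63.648,82.042) → (63.648,50.102) → (47.826,50.102) → (47.826,82.042). Closed: final G1 returns to the first vertex.

**Shape 3** — `<path>` cubic bezier, stroke `#ff8800` → score (S508, F2099). Control points (SVG): P0=(108.548,63.894), P1=(130.415,41.392), P2=(34.009,20.628), P3=(25.239,29.635); sampled at t=k/6. Machine vertices: (108.548,35.478) → (110.579,46.454) → (98.617,56.362) → (78.382,64.423) → (55.595,69.859) → (35.974,71.889) → (25.239,69.737). Open path.

**Shape 4** — `<polygon>` closed polygon, stroke `#ff8800` → score (S508, F2099). Machine vertices: (50.576,65.716) → (95.552,29.708) → (54.671,12.462) → (67.708,84.843) → (120.966,35.896) → (28.734,65.421) → (50.576,65.716). Closed: final G1 returns to the first vertex.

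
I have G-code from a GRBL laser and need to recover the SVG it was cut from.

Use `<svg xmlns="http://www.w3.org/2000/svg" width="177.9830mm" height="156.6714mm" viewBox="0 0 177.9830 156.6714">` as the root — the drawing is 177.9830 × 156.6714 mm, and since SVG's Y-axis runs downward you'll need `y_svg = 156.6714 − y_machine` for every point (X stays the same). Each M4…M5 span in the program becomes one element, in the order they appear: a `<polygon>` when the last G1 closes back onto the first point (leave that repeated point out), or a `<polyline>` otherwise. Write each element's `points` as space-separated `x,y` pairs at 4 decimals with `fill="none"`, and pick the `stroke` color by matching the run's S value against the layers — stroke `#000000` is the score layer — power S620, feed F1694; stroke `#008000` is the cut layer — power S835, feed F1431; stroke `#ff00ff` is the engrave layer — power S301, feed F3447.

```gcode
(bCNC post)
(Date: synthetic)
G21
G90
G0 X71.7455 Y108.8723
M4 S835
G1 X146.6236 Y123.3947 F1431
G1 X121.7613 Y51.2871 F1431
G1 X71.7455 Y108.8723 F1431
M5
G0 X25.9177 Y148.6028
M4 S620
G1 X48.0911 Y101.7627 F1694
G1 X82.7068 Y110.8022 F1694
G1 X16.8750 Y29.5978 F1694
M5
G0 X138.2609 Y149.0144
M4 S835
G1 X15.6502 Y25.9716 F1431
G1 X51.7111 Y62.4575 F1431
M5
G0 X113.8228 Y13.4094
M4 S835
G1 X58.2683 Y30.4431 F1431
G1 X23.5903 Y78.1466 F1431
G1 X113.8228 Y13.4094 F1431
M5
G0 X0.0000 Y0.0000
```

<svg xmlns="http://www.w3.org/2000/svg" width="177.9830mm" height="156.6714mm" viewBox="0 0 177.9830 156.6714">
  <polygon points="71.7455,47.7991 146.6236,33.2767 121.7613,105.3843" fill="none" stroke="#008000"/>
  <polyline points="25.9177,8.0686 48.0911,54.9087 82.7068,45.8692 16.8750,127.0736" fill="none" stroke="#000000"/>
  <polyline points="138.2609,7.6570 15.6502,130.6998 51.7111,94.2139" fill="none" stroke="#008000"/>
  <polygon points="113.8228,143.2620 58.2683,126.2283 23.5903,78.5248" fill="none" stroke="#008000"/>
</svg>

y_svg = 156.6714 − y_m.

[1] S835→`#008000` (cut); closed run; points: 71.7455,47.7991 146.6236,33.2767 121.7613,105.3843

[2] S620→`#000000` (score); open run; points: 25.9177,8.0686 48.0911,54.9087 82.7068,45.8692 16.8750,127.0736

[3] S835→`#008000` (cut); open run; points: 138.2609,7.6570 15.6502,130.6998 51.7111,94.2139

[4] S835→`#008000` (cut); closed run; points: 113.8228,143.2620 58.2683,126.2283 23.5903,78.5248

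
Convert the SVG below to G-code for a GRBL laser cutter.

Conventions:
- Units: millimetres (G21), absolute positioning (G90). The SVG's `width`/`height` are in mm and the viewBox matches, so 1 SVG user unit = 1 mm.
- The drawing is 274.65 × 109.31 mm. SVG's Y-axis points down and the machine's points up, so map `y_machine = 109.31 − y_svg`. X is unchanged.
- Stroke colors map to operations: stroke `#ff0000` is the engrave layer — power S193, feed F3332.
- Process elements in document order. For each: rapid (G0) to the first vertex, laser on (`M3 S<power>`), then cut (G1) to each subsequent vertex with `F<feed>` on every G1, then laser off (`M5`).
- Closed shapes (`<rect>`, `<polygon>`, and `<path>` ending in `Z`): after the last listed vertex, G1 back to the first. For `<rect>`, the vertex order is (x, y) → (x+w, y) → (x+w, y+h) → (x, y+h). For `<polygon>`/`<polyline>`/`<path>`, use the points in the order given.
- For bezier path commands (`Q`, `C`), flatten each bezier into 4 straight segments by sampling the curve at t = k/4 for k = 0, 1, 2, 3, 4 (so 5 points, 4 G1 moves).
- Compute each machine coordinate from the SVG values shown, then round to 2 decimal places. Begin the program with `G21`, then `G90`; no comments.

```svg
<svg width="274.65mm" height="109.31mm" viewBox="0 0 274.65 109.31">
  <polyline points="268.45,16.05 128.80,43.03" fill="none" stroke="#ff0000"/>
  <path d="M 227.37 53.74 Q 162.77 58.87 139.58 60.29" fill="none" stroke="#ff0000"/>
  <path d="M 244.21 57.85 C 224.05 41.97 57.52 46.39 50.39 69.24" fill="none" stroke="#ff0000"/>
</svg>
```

G21
G90
G0 X268.45 Y93.26
M3 S193
G1 X128.80 Y66.28 F3332
M5
G0 X227.37 Y55.57
M3 S193
G1 X197.66 Y53.24 F3332
G1 X173.12 Y51.37 F3332
G1 X153.76 Y49.96 F3332
G1 X139.58 Y49.02 F3332
M5
G0 X244.21 Y51.46
M3 S193
G1 X206.42 Y59.59 F3332
G1 X142.41 Y60.29 F3332
G1 X80.85 Y53.72 F3332
G1 X50.39 Y40.07 F3332
M5

viewBox `0 0 274.65 109.31` with mm width/height → 1 unit = 1 mm. Flip: y_m = 109.31 − y_svg.

**Shape 1** — `<polyline>` line segment, stroke `#ff0000` → engrave (S193, F3332). Machine vertices: (268.45,93.26) → (128.80,66.28). Open path.

**Shape 2** — `<path>` quadratic bezier, stroke `#ff0000` → engrave (S193, F3332). Control points (SVG): P0=(227.37,53.74), P1=(162.77,58.87), P2=(139.58,60.29); sampled at t=k/4. Machine vertices: (227.37,55.57) → (197.66,53.24) → (173.12,51.37) → (153.76,49.96) → (139.58,49.02). Open path.

**Shape 3** — `<path>` cubic bezier, stroke `#ff0000` → engrave (S193, F3332). Control points (SVG): P0=(244.21,57.85), P1=(224.05,41.97), P2=(57.52,46.39), P3=(50.39,69.24); sampled at t=k/4. Machine vertices: (244.21,51.46) → (206.42,59.59) → (142.41,60.29) → (80.85,53.72) → (50.39,40.07). Open path.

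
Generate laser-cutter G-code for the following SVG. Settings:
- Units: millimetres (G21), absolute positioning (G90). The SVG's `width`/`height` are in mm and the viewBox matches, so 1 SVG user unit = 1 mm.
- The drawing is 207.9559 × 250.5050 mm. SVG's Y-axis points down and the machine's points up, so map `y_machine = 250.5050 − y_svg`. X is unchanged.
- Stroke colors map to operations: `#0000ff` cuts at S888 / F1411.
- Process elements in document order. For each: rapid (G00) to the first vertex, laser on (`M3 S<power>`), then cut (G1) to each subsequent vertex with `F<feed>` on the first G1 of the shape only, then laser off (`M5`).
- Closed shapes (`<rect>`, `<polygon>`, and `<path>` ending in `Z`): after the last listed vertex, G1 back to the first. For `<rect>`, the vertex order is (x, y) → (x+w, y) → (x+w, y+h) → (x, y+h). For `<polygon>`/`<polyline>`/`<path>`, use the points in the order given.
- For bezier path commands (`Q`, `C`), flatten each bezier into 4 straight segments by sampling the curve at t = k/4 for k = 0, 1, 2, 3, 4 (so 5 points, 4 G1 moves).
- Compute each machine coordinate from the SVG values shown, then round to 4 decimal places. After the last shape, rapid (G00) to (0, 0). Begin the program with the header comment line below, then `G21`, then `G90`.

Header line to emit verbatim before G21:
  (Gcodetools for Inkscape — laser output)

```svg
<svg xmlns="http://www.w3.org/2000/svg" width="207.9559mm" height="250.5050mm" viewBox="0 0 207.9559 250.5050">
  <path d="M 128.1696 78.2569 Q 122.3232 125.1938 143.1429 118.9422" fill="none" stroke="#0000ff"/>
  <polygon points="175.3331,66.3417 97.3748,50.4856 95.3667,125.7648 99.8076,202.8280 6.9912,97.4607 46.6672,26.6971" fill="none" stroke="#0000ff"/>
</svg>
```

(Gcodetools for Inkscape — laser output)
G21
G90
G00 X128.1696 Y172.2481
M3 S888
G1 X126.9130 Y152.1039 F1411
G1 X128.9897 Y138.6083
G1 X134.3997 Y131.7613
G1 X143.1429 Y131.5628
M5
G00 X175.3331 Y184.1633
M3 S888
G1 X97.3748 Y200.0194 F1411
G1 X95.3667 Y124.7402
G1 X99.8076 Y47.6770
G1 X6.9912 Y153.0443
G1 X46.6672 Y223.8079
G1 X175.3331 Y184.1633
M5
G00 X0.0000 Y0.0000

Since the viewBox matches the mm dimensions, user units are millimetres directly. The only transform is the Y-flip y_m = 250.5050 − y_svg.

Shape 1 is a quadratic bezier drawn with `<path>`. Its stroke #0000ff means cut at S888, F1411. After flipping Y the toolpath is (128.1696,172.2481) → (126.9130,152.1039) → (128.9897,138.6083) → (134.3997,131.7613) → (143.1429,131.5628).

Shape 2 is a closed polygon drawn with `<polygon>`. Its stroke #0000ff means cut at S888, F1411. After flipping Y the toolpath is (175.3331,184.1633) → (97.3748,200.0194) → (95.3667,124.7402) → (99.8076,47.6770) → (6.9912,153.0443) → (46.6672,223.8079) → (175.3331,184.1633), returning to the start.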